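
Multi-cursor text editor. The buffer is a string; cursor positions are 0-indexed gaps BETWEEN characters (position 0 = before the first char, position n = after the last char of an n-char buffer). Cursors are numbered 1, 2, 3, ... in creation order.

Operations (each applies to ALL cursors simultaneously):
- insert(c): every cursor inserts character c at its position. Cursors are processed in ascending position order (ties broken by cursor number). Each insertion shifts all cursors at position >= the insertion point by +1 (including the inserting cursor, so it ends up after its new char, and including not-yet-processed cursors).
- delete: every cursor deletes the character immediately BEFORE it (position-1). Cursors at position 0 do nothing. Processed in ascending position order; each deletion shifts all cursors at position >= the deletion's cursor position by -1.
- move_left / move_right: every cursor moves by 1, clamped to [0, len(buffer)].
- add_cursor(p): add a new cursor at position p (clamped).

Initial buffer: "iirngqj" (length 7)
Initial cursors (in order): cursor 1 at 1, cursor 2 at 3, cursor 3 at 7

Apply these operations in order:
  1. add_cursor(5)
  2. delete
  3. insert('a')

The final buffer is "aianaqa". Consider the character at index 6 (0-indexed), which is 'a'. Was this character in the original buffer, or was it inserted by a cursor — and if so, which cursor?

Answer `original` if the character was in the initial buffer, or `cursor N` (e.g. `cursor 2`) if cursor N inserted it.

After op 1 (add_cursor(5)): buffer="iirngqj" (len 7), cursors c1@1 c2@3 c4@5 c3@7, authorship .......
After op 2 (delete): buffer="inq" (len 3), cursors c1@0 c2@1 c4@2 c3@3, authorship ...
After op 3 (insert('a')): buffer="aianaqa" (len 7), cursors c1@1 c2@3 c4@5 c3@7, authorship 1.2.4.3
Authorship (.=original, N=cursor N): 1 . 2 . 4 . 3
Index 6: author = 3

Answer: cursor 3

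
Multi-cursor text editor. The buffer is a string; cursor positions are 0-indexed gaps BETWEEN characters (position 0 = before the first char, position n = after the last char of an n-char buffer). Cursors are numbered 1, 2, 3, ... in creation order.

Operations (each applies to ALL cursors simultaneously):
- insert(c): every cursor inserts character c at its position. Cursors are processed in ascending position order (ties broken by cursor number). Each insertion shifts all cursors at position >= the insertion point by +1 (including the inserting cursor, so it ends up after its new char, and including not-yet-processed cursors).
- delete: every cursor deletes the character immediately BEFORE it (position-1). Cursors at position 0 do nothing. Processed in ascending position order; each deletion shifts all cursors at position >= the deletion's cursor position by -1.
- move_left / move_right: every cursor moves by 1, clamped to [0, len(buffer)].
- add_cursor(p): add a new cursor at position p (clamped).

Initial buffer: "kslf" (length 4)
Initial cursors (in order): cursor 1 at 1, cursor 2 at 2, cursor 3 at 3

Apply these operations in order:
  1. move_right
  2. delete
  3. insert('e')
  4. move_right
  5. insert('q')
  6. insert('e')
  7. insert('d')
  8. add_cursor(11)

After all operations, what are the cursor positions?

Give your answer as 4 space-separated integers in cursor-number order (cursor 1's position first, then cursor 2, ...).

Answer: 13 13 13 11

Derivation:
After op 1 (move_right): buffer="kslf" (len 4), cursors c1@2 c2@3 c3@4, authorship ....
After op 2 (delete): buffer="k" (len 1), cursors c1@1 c2@1 c3@1, authorship .
After op 3 (insert('e')): buffer="keee" (len 4), cursors c1@4 c2@4 c3@4, authorship .123
After op 4 (move_right): buffer="keee" (len 4), cursors c1@4 c2@4 c3@4, authorship .123
After op 5 (insert('q')): buffer="keeeqqq" (len 7), cursors c1@7 c2@7 c3@7, authorship .123123
After op 6 (insert('e')): buffer="keeeqqqeee" (len 10), cursors c1@10 c2@10 c3@10, authorship .123123123
After op 7 (insert('d')): buffer="keeeqqqeeeddd" (len 13), cursors c1@13 c2@13 c3@13, authorship .123123123123
After op 8 (add_cursor(11)): buffer="keeeqqqeeeddd" (len 13), cursors c4@11 c1@13 c2@13 c3@13, authorship .123123123123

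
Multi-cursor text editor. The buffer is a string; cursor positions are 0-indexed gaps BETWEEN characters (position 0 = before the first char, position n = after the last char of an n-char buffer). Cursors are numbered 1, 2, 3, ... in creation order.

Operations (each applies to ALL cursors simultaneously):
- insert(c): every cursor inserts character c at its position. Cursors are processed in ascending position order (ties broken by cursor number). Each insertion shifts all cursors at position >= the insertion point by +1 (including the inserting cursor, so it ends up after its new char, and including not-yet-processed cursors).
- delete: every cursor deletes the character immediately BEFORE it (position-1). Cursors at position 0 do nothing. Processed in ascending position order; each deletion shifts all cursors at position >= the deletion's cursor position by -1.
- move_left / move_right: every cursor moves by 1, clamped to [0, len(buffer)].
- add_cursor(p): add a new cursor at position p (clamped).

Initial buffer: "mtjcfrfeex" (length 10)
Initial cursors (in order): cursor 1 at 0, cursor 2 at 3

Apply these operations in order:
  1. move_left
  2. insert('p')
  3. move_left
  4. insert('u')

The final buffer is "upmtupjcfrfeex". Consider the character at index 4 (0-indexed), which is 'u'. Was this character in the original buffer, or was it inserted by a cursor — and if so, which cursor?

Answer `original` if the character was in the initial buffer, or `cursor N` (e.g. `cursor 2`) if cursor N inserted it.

After op 1 (move_left): buffer="mtjcfrfeex" (len 10), cursors c1@0 c2@2, authorship ..........
After op 2 (insert('p')): buffer="pmtpjcfrfeex" (len 12), cursors c1@1 c2@4, authorship 1..2........
After op 3 (move_left): buffer="pmtpjcfrfeex" (len 12), cursors c1@0 c2@3, authorship 1..2........
After op 4 (insert('u')): buffer="upmtupjcfrfeex" (len 14), cursors c1@1 c2@5, authorship 11..22........
Authorship (.=original, N=cursor N): 1 1 . . 2 2 . . . . . . . .
Index 4: author = 2

Answer: cursor 2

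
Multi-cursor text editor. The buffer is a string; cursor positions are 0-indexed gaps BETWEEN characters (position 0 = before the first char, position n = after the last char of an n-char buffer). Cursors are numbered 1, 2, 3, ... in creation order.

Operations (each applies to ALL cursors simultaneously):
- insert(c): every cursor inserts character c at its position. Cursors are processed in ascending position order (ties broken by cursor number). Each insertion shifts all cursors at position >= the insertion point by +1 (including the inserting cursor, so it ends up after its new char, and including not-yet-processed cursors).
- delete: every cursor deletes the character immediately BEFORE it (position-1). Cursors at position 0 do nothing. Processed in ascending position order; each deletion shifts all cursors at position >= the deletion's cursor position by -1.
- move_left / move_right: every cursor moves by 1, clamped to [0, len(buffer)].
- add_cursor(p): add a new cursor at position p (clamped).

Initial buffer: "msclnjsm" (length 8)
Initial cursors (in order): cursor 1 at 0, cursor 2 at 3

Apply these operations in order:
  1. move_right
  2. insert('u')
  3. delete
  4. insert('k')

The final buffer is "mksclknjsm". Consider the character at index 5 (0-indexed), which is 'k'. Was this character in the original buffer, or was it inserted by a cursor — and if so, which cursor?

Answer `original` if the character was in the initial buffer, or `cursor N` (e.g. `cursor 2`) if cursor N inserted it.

Answer: cursor 2

Derivation:
After op 1 (move_right): buffer="msclnjsm" (len 8), cursors c1@1 c2@4, authorship ........
After op 2 (insert('u')): buffer="musclunjsm" (len 10), cursors c1@2 c2@6, authorship .1...2....
After op 3 (delete): buffer="msclnjsm" (len 8), cursors c1@1 c2@4, authorship ........
After op 4 (insert('k')): buffer="mksclknjsm" (len 10), cursors c1@2 c2@6, authorship .1...2....
Authorship (.=original, N=cursor N): . 1 . . . 2 . . . .
Index 5: author = 2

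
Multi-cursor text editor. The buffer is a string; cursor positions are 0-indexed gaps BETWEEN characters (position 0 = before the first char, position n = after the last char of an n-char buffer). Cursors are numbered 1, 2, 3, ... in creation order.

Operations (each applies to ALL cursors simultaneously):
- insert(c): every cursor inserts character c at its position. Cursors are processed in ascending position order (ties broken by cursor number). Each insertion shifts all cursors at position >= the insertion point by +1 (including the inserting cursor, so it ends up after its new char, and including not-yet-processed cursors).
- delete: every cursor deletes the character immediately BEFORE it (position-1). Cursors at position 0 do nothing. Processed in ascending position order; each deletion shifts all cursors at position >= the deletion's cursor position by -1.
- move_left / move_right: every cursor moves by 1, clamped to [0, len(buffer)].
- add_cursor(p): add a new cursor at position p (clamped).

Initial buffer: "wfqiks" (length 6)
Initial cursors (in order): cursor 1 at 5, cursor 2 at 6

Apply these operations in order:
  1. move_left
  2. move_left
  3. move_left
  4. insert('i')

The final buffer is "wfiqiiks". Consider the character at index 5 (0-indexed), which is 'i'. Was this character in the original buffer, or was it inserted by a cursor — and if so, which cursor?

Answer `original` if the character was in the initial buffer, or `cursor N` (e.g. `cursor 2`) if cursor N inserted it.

Answer: original

Derivation:
After op 1 (move_left): buffer="wfqiks" (len 6), cursors c1@4 c2@5, authorship ......
After op 2 (move_left): buffer="wfqiks" (len 6), cursors c1@3 c2@4, authorship ......
After op 3 (move_left): buffer="wfqiks" (len 6), cursors c1@2 c2@3, authorship ......
After op 4 (insert('i')): buffer="wfiqiiks" (len 8), cursors c1@3 c2@5, authorship ..1.2...
Authorship (.=original, N=cursor N): . . 1 . 2 . . .
Index 5: author = original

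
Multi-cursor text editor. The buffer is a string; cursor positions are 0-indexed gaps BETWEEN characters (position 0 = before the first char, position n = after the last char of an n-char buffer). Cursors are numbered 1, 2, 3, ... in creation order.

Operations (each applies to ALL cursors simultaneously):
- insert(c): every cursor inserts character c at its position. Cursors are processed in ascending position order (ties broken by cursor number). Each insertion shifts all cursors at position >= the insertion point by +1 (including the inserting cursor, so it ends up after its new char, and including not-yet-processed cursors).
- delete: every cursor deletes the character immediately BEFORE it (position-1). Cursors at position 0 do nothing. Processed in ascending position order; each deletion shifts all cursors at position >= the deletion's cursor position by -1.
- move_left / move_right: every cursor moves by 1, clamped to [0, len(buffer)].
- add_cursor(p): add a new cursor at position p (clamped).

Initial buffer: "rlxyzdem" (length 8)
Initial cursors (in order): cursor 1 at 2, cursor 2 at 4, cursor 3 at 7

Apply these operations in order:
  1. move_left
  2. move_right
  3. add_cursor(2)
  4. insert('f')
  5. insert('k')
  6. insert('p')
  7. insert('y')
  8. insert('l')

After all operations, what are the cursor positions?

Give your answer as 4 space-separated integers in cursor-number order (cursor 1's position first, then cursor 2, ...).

Answer: 12 19 27 12

Derivation:
After op 1 (move_left): buffer="rlxyzdem" (len 8), cursors c1@1 c2@3 c3@6, authorship ........
After op 2 (move_right): buffer="rlxyzdem" (len 8), cursors c1@2 c2@4 c3@7, authorship ........
After op 3 (add_cursor(2)): buffer="rlxyzdem" (len 8), cursors c1@2 c4@2 c2@4 c3@7, authorship ........
After op 4 (insert('f')): buffer="rlffxyfzdefm" (len 12), cursors c1@4 c4@4 c2@7 c3@11, authorship ..14..2...3.
After op 5 (insert('k')): buffer="rlffkkxyfkzdefkm" (len 16), cursors c1@6 c4@6 c2@10 c3@15, authorship ..1414..22...33.
After op 6 (insert('p')): buffer="rlffkkppxyfkpzdefkpm" (len 20), cursors c1@8 c4@8 c2@13 c3@19, authorship ..141414..222...333.
After op 7 (insert('y')): buffer="rlffkkppyyxyfkpyzdefkpym" (len 24), cursors c1@10 c4@10 c2@16 c3@23, authorship ..14141414..2222...3333.
After op 8 (insert('l')): buffer="rlffkkppyyllxyfkpylzdefkpylm" (len 28), cursors c1@12 c4@12 c2@19 c3@27, authorship ..1414141414..22222...33333.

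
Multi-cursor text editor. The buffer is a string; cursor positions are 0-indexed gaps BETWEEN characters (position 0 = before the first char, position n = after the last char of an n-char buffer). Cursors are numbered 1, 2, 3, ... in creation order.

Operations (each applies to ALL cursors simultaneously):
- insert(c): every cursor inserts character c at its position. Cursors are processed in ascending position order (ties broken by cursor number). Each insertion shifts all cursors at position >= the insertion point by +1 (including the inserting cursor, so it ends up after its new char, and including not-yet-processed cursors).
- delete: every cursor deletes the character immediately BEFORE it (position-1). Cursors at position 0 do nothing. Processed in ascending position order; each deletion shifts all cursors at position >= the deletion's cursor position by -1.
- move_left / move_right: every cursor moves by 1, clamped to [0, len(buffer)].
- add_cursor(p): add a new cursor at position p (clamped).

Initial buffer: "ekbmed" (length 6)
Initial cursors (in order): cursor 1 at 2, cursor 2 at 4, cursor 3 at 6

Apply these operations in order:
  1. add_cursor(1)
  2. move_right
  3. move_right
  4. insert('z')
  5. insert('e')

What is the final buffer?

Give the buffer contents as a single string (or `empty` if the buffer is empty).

Answer: ekbzemzeedzzee

Derivation:
After op 1 (add_cursor(1)): buffer="ekbmed" (len 6), cursors c4@1 c1@2 c2@4 c3@6, authorship ......
After op 2 (move_right): buffer="ekbmed" (len 6), cursors c4@2 c1@3 c2@5 c3@6, authorship ......
After op 3 (move_right): buffer="ekbmed" (len 6), cursors c4@3 c1@4 c2@6 c3@6, authorship ......
After op 4 (insert('z')): buffer="ekbzmzedzz" (len 10), cursors c4@4 c1@6 c2@10 c3@10, authorship ...4.1..23
After op 5 (insert('e')): buffer="ekbzemzeedzzee" (len 14), cursors c4@5 c1@8 c2@14 c3@14, authorship ...44.11..2323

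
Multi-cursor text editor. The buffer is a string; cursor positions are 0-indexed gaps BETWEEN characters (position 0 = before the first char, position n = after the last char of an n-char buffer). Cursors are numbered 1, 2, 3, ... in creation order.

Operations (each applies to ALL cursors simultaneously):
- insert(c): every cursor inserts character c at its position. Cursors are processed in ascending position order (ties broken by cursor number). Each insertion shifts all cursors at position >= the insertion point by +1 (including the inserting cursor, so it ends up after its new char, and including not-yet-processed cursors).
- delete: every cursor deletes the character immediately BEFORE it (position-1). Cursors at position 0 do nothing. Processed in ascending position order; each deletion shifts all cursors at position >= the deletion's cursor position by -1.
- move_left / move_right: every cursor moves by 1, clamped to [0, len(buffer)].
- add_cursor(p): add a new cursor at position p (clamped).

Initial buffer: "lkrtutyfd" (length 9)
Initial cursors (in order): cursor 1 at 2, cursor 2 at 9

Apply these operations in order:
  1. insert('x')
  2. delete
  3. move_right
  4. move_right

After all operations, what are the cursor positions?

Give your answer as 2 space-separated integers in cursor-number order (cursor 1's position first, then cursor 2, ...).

After op 1 (insert('x')): buffer="lkxrtutyfdx" (len 11), cursors c1@3 c2@11, authorship ..1.......2
After op 2 (delete): buffer="lkrtutyfd" (len 9), cursors c1@2 c2@9, authorship .........
After op 3 (move_right): buffer="lkrtutyfd" (len 9), cursors c1@3 c2@9, authorship .........
After op 4 (move_right): buffer="lkrtutyfd" (len 9), cursors c1@4 c2@9, authorship .........

Answer: 4 9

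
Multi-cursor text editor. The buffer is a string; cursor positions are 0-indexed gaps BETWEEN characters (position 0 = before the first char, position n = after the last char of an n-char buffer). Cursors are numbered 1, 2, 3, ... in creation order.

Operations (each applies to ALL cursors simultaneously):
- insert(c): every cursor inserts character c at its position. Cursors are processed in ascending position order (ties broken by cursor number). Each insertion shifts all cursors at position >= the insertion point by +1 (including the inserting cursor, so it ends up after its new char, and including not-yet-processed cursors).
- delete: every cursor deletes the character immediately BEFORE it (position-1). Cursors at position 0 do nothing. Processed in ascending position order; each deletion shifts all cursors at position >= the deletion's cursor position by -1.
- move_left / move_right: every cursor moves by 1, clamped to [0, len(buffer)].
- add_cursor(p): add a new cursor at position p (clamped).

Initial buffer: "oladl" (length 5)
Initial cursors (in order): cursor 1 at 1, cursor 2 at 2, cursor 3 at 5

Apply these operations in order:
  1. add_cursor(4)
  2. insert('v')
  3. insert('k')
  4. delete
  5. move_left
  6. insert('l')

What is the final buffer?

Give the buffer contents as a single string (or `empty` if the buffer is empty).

Answer: olvllvadlvllv

Derivation:
After op 1 (add_cursor(4)): buffer="oladl" (len 5), cursors c1@1 c2@2 c4@4 c3@5, authorship .....
After op 2 (insert('v')): buffer="ovlvadvlv" (len 9), cursors c1@2 c2@4 c4@7 c3@9, authorship .1.2..4.3
After op 3 (insert('k')): buffer="ovklvkadvklvk" (len 13), cursors c1@3 c2@6 c4@10 c3@13, authorship .11.22..44.33
After op 4 (delete): buffer="ovlvadvlv" (len 9), cursors c1@2 c2@4 c4@7 c3@9, authorship .1.2..4.3
After op 5 (move_left): buffer="ovlvadvlv" (len 9), cursors c1@1 c2@3 c4@6 c3@8, authorship .1.2..4.3
After op 6 (insert('l')): buffer="olvllvadlvllv" (len 13), cursors c1@2 c2@5 c4@9 c3@12, authorship .11.22..44.33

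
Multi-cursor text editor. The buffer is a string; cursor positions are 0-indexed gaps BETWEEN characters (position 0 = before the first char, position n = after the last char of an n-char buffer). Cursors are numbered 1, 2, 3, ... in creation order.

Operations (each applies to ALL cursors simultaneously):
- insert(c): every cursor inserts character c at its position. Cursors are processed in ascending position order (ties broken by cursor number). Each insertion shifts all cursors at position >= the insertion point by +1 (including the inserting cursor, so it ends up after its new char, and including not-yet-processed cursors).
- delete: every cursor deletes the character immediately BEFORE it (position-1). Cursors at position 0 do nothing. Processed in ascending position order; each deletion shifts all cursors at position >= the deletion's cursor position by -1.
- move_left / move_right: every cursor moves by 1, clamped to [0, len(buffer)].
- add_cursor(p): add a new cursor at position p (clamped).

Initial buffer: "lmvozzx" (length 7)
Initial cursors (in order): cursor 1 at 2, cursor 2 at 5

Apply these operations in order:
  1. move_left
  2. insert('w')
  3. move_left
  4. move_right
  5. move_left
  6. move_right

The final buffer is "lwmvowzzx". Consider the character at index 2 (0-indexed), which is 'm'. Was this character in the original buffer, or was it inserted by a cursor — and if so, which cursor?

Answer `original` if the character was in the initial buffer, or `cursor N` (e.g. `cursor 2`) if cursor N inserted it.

Answer: original

Derivation:
After op 1 (move_left): buffer="lmvozzx" (len 7), cursors c1@1 c2@4, authorship .......
After op 2 (insert('w')): buffer="lwmvowzzx" (len 9), cursors c1@2 c2@6, authorship .1...2...
After op 3 (move_left): buffer="lwmvowzzx" (len 9), cursors c1@1 c2@5, authorship .1...2...
After op 4 (move_right): buffer="lwmvowzzx" (len 9), cursors c1@2 c2@6, authorship .1...2...
After op 5 (move_left): buffer="lwmvowzzx" (len 9), cursors c1@1 c2@5, authorship .1...2...
After op 6 (move_right): buffer="lwmvowzzx" (len 9), cursors c1@2 c2@6, authorship .1...2...
Authorship (.=original, N=cursor N): . 1 . . . 2 . . .
Index 2: author = original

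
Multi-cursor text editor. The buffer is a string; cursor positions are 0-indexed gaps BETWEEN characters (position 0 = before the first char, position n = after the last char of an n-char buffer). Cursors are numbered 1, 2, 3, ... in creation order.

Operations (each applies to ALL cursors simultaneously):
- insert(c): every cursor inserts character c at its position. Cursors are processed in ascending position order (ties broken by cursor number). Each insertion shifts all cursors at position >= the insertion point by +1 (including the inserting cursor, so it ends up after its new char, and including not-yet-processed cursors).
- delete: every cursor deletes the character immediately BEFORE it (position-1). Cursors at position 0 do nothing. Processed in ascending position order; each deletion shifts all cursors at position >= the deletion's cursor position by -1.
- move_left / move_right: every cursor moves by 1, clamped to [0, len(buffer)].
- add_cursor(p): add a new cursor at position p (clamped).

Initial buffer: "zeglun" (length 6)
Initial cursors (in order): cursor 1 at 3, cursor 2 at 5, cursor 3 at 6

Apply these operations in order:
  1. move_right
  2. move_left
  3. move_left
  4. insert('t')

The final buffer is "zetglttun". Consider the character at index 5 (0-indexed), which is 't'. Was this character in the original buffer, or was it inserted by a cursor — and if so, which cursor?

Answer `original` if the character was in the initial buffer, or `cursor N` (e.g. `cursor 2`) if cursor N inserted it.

After op 1 (move_right): buffer="zeglun" (len 6), cursors c1@4 c2@6 c3@6, authorship ......
After op 2 (move_left): buffer="zeglun" (len 6), cursors c1@3 c2@5 c3@5, authorship ......
After op 3 (move_left): buffer="zeglun" (len 6), cursors c1@2 c2@4 c3@4, authorship ......
After op 4 (insert('t')): buffer="zetglttun" (len 9), cursors c1@3 c2@7 c3@7, authorship ..1..23..
Authorship (.=original, N=cursor N): . . 1 . . 2 3 . .
Index 5: author = 2

Answer: cursor 2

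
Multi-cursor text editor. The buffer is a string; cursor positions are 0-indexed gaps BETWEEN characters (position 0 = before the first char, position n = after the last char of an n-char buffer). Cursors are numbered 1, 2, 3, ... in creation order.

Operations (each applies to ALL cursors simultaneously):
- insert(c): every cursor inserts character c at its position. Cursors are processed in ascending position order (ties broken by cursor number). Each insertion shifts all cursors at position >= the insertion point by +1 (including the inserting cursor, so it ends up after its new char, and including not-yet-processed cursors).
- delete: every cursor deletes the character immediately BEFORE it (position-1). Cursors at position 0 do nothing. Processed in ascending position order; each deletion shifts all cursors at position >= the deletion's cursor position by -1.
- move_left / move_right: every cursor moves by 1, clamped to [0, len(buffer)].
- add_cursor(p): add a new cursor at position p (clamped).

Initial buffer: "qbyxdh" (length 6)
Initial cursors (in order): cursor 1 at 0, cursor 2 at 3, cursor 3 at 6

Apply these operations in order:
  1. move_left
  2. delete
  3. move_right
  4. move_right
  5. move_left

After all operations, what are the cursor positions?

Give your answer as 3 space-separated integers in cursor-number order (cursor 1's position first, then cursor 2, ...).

Answer: 1 2 3

Derivation:
After op 1 (move_left): buffer="qbyxdh" (len 6), cursors c1@0 c2@2 c3@5, authorship ......
After op 2 (delete): buffer="qyxh" (len 4), cursors c1@0 c2@1 c3@3, authorship ....
After op 3 (move_right): buffer="qyxh" (len 4), cursors c1@1 c2@2 c3@4, authorship ....
After op 4 (move_right): buffer="qyxh" (len 4), cursors c1@2 c2@3 c3@4, authorship ....
After op 5 (move_left): buffer="qyxh" (len 4), cursors c1@1 c2@2 c3@3, authorship ....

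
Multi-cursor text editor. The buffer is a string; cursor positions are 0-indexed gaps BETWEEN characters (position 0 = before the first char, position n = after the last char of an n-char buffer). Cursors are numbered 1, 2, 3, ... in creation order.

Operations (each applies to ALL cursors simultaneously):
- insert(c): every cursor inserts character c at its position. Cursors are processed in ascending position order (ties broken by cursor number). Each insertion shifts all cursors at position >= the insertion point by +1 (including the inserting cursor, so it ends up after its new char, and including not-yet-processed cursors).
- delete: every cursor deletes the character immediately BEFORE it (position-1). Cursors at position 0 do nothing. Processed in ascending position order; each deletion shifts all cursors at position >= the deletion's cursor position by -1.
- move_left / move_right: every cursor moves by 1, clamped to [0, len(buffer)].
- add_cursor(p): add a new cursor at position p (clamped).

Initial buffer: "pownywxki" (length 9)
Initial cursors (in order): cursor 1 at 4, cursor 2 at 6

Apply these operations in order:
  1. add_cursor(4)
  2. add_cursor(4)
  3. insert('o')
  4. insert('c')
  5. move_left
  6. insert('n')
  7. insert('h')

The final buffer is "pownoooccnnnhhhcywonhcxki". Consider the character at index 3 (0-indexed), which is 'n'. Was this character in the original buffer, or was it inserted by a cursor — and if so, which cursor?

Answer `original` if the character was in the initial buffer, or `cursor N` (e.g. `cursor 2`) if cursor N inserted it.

Answer: original

Derivation:
After op 1 (add_cursor(4)): buffer="pownywxki" (len 9), cursors c1@4 c3@4 c2@6, authorship .........
After op 2 (add_cursor(4)): buffer="pownywxki" (len 9), cursors c1@4 c3@4 c4@4 c2@6, authorship .........
After op 3 (insert('o')): buffer="pownoooywoxki" (len 13), cursors c1@7 c3@7 c4@7 c2@10, authorship ....134..2...
After op 4 (insert('c')): buffer="pownooocccywocxki" (len 17), cursors c1@10 c3@10 c4@10 c2@14, authorship ....134134..22...
After op 5 (move_left): buffer="pownooocccywocxki" (len 17), cursors c1@9 c3@9 c4@9 c2@13, authorship ....134134..22...
After op 6 (insert('n')): buffer="pownoooccnnncywoncxki" (len 21), cursors c1@12 c3@12 c4@12 c2@17, authorship ....134131344..222...
After op 7 (insert('h')): buffer="pownoooccnnnhhhcywonhcxki" (len 25), cursors c1@15 c3@15 c4@15 c2@21, authorship ....134131341344..2222...
Authorship (.=original, N=cursor N): . . . . 1 3 4 1 3 1 3 4 1 3 4 4 . . 2 2 2 2 . . .
Index 3: author = original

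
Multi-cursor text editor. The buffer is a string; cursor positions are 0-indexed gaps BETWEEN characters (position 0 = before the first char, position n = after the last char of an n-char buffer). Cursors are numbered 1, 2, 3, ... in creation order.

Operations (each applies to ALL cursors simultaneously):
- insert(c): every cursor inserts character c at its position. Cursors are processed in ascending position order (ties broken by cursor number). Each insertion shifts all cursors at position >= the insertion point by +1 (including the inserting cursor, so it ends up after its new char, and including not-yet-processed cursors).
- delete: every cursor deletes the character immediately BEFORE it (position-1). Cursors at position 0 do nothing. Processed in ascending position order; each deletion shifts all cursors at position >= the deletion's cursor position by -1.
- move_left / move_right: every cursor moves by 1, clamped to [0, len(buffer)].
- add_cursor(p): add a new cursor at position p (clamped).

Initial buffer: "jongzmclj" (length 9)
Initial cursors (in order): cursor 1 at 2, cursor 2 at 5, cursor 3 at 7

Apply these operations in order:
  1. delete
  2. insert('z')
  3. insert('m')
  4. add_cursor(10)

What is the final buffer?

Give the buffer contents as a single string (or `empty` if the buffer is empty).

After op 1 (delete): buffer="jngmlj" (len 6), cursors c1@1 c2@3 c3@4, authorship ......
After op 2 (insert('z')): buffer="jzngzmzlj" (len 9), cursors c1@2 c2@5 c3@7, authorship .1..2.3..
After op 3 (insert('m')): buffer="jzmngzmmzmlj" (len 12), cursors c1@3 c2@7 c3@10, authorship .11..22.33..
After op 4 (add_cursor(10)): buffer="jzmngzmmzmlj" (len 12), cursors c1@3 c2@7 c3@10 c4@10, authorship .11..22.33..

Answer: jzmngzmmzmlj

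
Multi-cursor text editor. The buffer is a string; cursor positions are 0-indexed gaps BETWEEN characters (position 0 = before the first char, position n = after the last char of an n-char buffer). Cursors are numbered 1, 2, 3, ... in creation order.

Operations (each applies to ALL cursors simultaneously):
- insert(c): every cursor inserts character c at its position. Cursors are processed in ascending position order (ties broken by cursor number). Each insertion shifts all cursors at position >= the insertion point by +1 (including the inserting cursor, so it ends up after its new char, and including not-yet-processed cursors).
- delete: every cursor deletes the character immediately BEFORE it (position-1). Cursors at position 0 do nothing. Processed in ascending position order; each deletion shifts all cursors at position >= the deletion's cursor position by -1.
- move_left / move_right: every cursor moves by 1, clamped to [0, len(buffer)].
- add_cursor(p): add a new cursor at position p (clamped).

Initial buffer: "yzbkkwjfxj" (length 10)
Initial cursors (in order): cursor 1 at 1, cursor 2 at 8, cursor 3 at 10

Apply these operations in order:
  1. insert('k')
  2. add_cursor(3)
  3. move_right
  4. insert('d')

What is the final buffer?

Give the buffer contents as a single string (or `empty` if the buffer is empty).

After op 1 (insert('k')): buffer="ykzbkkwjfkxjk" (len 13), cursors c1@2 c2@10 c3@13, authorship .1.......2..3
After op 2 (add_cursor(3)): buffer="ykzbkkwjfkxjk" (len 13), cursors c1@2 c4@3 c2@10 c3@13, authorship .1.......2..3
After op 3 (move_right): buffer="ykzbkkwjfkxjk" (len 13), cursors c1@3 c4@4 c2@11 c3@13, authorship .1.......2..3
After op 4 (insert('d')): buffer="ykzdbdkkwjfkxdjkd" (len 17), cursors c1@4 c4@6 c2@14 c3@17, authorship .1.1.4.....2.2.33

Answer: ykzdbdkkwjfkxdjkd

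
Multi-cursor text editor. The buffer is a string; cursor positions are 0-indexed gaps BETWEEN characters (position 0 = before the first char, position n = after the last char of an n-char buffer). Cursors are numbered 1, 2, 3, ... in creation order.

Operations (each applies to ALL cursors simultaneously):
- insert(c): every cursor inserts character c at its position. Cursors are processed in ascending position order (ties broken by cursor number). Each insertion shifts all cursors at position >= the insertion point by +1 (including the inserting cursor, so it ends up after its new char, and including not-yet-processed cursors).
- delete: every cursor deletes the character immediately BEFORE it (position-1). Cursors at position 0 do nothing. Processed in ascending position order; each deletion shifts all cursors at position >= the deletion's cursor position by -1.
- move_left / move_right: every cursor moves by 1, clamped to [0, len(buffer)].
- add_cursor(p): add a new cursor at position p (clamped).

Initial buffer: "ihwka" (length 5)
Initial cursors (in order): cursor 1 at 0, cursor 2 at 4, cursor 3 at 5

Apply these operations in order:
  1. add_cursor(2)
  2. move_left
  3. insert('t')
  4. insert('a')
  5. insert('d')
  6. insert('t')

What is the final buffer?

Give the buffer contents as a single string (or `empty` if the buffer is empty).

After op 1 (add_cursor(2)): buffer="ihwka" (len 5), cursors c1@0 c4@2 c2@4 c3@5, authorship .....
After op 2 (move_left): buffer="ihwka" (len 5), cursors c1@0 c4@1 c2@3 c3@4, authorship .....
After op 3 (insert('t')): buffer="tithwtkta" (len 9), cursors c1@1 c4@3 c2@6 c3@8, authorship 1.4..2.3.
After op 4 (insert('a')): buffer="taitahwtaktaa" (len 13), cursors c1@2 c4@5 c2@9 c3@12, authorship 11.44..22.33.
After op 5 (insert('d')): buffer="taditadhwtadktada" (len 17), cursors c1@3 c4@7 c2@12 c3@16, authorship 111.444..222.333.
After op 6 (insert('t')): buffer="tadtitadthwtadtktadta" (len 21), cursors c1@4 c4@9 c2@15 c3@20, authorship 1111.4444..2222.3333.

Answer: tadtitadthwtadtktadta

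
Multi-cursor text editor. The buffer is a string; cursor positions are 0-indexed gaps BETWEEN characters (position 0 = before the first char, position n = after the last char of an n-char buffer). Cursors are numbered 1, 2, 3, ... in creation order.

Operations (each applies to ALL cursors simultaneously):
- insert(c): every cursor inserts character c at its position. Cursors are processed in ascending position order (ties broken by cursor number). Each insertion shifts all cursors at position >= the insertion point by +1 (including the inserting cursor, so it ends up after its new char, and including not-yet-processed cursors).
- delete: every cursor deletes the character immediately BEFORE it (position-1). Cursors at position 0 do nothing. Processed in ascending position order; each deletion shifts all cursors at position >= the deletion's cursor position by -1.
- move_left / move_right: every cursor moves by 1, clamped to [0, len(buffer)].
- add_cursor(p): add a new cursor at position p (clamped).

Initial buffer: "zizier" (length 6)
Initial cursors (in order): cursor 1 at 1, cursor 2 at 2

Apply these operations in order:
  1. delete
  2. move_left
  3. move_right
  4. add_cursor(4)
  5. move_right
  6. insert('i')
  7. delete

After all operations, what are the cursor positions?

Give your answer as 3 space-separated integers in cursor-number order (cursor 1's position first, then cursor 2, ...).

After op 1 (delete): buffer="zier" (len 4), cursors c1@0 c2@0, authorship ....
After op 2 (move_left): buffer="zier" (len 4), cursors c1@0 c2@0, authorship ....
After op 3 (move_right): buffer="zier" (len 4), cursors c1@1 c2@1, authorship ....
After op 4 (add_cursor(4)): buffer="zier" (len 4), cursors c1@1 c2@1 c3@4, authorship ....
After op 5 (move_right): buffer="zier" (len 4), cursors c1@2 c2@2 c3@4, authorship ....
After op 6 (insert('i')): buffer="ziiieri" (len 7), cursors c1@4 c2@4 c3@7, authorship ..12..3
After op 7 (delete): buffer="zier" (len 4), cursors c1@2 c2@2 c3@4, authorship ....

Answer: 2 2 4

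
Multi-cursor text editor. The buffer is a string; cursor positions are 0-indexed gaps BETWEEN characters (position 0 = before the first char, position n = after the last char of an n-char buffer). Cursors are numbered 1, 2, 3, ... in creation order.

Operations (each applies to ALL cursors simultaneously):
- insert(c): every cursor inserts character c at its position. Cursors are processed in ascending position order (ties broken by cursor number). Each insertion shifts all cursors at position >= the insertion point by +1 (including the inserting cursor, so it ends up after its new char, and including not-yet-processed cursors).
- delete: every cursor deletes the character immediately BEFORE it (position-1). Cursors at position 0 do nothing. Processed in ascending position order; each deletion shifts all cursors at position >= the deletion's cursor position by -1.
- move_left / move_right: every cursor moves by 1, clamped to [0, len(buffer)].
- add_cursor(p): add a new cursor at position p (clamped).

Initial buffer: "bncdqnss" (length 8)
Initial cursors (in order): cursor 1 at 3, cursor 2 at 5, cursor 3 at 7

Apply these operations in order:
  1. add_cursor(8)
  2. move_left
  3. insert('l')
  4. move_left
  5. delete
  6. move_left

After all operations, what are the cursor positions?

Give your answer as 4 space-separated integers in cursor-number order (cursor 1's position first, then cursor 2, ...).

Answer: 0 2 4 5

Derivation:
After op 1 (add_cursor(8)): buffer="bncdqnss" (len 8), cursors c1@3 c2@5 c3@7 c4@8, authorship ........
After op 2 (move_left): buffer="bncdqnss" (len 8), cursors c1@2 c2@4 c3@6 c4@7, authorship ........
After op 3 (insert('l')): buffer="bnlcdlqnlsls" (len 12), cursors c1@3 c2@6 c3@9 c4@11, authorship ..1..2..3.4.
After op 4 (move_left): buffer="bnlcdlqnlsls" (len 12), cursors c1@2 c2@5 c3@8 c4@10, authorship ..1..2..3.4.
After op 5 (delete): buffer="blclqlls" (len 8), cursors c1@1 c2@3 c3@5 c4@6, authorship .1.2.34.
After op 6 (move_left): buffer="blclqlls" (len 8), cursors c1@0 c2@2 c3@4 c4@5, authorship .1.2.34.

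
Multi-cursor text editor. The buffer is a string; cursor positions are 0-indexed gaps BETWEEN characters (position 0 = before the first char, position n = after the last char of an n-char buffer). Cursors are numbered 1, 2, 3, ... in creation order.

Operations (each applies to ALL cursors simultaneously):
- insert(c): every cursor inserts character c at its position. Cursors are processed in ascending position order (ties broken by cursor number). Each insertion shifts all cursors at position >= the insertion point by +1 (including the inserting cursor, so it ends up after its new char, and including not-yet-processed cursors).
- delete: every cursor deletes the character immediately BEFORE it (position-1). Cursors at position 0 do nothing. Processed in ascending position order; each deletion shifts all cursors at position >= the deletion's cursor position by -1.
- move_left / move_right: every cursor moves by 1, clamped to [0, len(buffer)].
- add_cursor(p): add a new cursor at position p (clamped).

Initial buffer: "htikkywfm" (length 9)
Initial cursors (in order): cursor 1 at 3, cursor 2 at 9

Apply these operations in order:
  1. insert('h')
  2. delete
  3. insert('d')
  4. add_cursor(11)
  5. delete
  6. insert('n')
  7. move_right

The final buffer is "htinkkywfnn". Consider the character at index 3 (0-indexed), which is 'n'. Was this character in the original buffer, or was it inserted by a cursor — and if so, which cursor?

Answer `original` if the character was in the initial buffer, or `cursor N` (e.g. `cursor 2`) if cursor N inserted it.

After op 1 (insert('h')): buffer="htihkkywfmh" (len 11), cursors c1@4 c2@11, authorship ...1......2
After op 2 (delete): buffer="htikkywfm" (len 9), cursors c1@3 c2@9, authorship .........
After op 3 (insert('d')): buffer="htidkkywfmd" (len 11), cursors c1@4 c2@11, authorship ...1......2
After op 4 (add_cursor(11)): buffer="htidkkywfmd" (len 11), cursors c1@4 c2@11 c3@11, authorship ...1......2
After op 5 (delete): buffer="htikkywf" (len 8), cursors c1@3 c2@8 c3@8, authorship ........
After op 6 (insert('n')): buffer="htinkkywfnn" (len 11), cursors c1@4 c2@11 c3@11, authorship ...1.....23
After op 7 (move_right): buffer="htinkkywfnn" (len 11), cursors c1@5 c2@11 c3@11, authorship ...1.....23
Authorship (.=original, N=cursor N): . . . 1 . . . . . 2 3
Index 3: author = 1

Answer: cursor 1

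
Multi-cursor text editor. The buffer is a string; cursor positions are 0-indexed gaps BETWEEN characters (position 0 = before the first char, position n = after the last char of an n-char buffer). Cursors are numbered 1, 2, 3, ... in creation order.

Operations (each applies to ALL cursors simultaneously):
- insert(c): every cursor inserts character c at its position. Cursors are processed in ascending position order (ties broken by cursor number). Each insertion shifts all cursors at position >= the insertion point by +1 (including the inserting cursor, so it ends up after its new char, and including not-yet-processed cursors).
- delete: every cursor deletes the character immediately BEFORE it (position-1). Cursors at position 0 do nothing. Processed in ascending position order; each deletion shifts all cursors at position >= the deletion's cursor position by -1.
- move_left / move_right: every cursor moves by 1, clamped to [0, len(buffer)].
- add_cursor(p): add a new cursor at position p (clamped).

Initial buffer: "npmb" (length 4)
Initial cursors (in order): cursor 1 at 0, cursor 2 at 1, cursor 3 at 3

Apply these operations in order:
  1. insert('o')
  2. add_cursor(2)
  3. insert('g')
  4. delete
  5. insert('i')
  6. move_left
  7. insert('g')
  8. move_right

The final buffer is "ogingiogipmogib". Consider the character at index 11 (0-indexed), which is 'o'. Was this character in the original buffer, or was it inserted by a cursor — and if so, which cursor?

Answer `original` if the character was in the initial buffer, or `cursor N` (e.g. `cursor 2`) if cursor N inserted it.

Answer: cursor 3

Derivation:
After op 1 (insert('o')): buffer="onopmob" (len 7), cursors c1@1 c2@3 c3@6, authorship 1.2..3.
After op 2 (add_cursor(2)): buffer="onopmob" (len 7), cursors c1@1 c4@2 c2@3 c3@6, authorship 1.2..3.
After op 3 (insert('g')): buffer="ogngogpmogb" (len 11), cursors c1@2 c4@4 c2@6 c3@10, authorship 11.422..33.
After op 4 (delete): buffer="onopmob" (len 7), cursors c1@1 c4@2 c2@3 c3@6, authorship 1.2..3.
After op 5 (insert('i')): buffer="oinioipmoib" (len 11), cursors c1@2 c4@4 c2@6 c3@10, authorship 11.422..33.
After op 6 (move_left): buffer="oinioipmoib" (len 11), cursors c1@1 c4@3 c2@5 c3@9, authorship 11.422..33.
After op 7 (insert('g')): buffer="ogingiogipmogib" (len 15), cursors c1@2 c4@5 c2@8 c3@13, authorship 111.44222..333.
After op 8 (move_right): buffer="ogingiogipmogib" (len 15), cursors c1@3 c4@6 c2@9 c3@14, authorship 111.44222..333.
Authorship (.=original, N=cursor N): 1 1 1 . 4 4 2 2 2 . . 3 3 3 .
Index 11: author = 3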